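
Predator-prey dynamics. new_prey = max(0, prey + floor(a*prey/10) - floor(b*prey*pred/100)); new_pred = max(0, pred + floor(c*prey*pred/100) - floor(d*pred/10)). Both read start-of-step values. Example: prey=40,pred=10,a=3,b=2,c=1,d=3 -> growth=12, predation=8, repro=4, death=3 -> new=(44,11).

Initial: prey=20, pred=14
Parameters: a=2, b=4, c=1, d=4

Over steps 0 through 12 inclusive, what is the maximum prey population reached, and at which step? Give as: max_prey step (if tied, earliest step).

Answer: 21 12

Derivation:
Step 1: prey: 20+4-11=13; pred: 14+2-5=11
Step 2: prey: 13+2-5=10; pred: 11+1-4=8
Step 3: prey: 10+2-3=9; pred: 8+0-3=5
Step 4: prey: 9+1-1=9; pred: 5+0-2=3
Step 5: prey: 9+1-1=9; pred: 3+0-1=2
Step 6: prey: 9+1-0=10; pred: 2+0-0=2
Step 7: prey: 10+2-0=12; pred: 2+0-0=2
Step 8: prey: 12+2-0=14; pred: 2+0-0=2
Step 9: prey: 14+2-1=15; pred: 2+0-0=2
Step 10: prey: 15+3-1=17; pred: 2+0-0=2
Step 11: prey: 17+3-1=19; pred: 2+0-0=2
Step 12: prey: 19+3-1=21; pred: 2+0-0=2
Max prey = 21 at step 12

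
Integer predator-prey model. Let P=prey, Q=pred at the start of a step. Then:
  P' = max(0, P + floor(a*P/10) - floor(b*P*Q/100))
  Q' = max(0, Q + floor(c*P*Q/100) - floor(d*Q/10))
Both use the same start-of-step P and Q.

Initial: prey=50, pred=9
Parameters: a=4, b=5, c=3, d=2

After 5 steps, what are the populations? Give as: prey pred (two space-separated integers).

Answer: 0 40

Derivation:
Step 1: prey: 50+20-22=48; pred: 9+13-1=21
Step 2: prey: 48+19-50=17; pred: 21+30-4=47
Step 3: prey: 17+6-39=0; pred: 47+23-9=61
Step 4: prey: 0+0-0=0; pred: 61+0-12=49
Step 5: prey: 0+0-0=0; pred: 49+0-9=40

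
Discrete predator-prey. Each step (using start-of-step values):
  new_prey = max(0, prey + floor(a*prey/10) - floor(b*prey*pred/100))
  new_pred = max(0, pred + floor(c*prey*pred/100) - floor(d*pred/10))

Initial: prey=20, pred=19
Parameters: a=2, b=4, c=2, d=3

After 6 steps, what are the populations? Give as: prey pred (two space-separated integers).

Step 1: prey: 20+4-15=9; pred: 19+7-5=21
Step 2: prey: 9+1-7=3; pred: 21+3-6=18
Step 3: prey: 3+0-2=1; pred: 18+1-5=14
Step 4: prey: 1+0-0=1; pred: 14+0-4=10
Step 5: prey: 1+0-0=1; pred: 10+0-3=7
Step 6: prey: 1+0-0=1; pred: 7+0-2=5

Answer: 1 5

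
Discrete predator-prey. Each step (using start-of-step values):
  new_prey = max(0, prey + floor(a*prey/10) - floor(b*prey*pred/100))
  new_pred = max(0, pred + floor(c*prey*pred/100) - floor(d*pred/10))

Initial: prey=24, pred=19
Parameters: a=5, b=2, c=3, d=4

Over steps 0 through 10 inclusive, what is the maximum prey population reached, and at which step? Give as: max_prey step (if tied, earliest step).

Answer: 27 1

Derivation:
Step 1: prey: 24+12-9=27; pred: 19+13-7=25
Step 2: prey: 27+13-13=27; pred: 25+20-10=35
Step 3: prey: 27+13-18=22; pred: 35+28-14=49
Step 4: prey: 22+11-21=12; pred: 49+32-19=62
Step 5: prey: 12+6-14=4; pred: 62+22-24=60
Step 6: prey: 4+2-4=2; pred: 60+7-24=43
Step 7: prey: 2+1-1=2; pred: 43+2-17=28
Step 8: prey: 2+1-1=2; pred: 28+1-11=18
Step 9: prey: 2+1-0=3; pred: 18+1-7=12
Step 10: prey: 3+1-0=4; pred: 12+1-4=9
Max prey = 27 at step 1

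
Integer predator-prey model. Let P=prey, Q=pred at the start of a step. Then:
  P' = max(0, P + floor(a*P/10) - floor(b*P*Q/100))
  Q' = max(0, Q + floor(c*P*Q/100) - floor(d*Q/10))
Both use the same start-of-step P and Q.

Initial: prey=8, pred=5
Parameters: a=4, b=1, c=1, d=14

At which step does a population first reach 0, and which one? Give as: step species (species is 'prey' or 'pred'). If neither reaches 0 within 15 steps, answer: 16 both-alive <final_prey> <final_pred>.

Answer: 1 pred

Derivation:
Step 1: prey: 8+3-0=11; pred: 5+0-7=0
First extinction: pred at step 1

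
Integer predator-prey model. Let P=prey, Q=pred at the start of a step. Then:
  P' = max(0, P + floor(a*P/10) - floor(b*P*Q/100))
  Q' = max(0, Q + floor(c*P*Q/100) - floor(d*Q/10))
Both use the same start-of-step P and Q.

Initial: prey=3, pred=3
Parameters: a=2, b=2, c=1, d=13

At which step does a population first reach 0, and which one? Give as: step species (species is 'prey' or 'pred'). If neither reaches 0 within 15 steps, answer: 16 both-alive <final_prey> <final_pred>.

Step 1: prey: 3+0-0=3; pred: 3+0-3=0
First extinction: pred at step 1

Answer: 1 pred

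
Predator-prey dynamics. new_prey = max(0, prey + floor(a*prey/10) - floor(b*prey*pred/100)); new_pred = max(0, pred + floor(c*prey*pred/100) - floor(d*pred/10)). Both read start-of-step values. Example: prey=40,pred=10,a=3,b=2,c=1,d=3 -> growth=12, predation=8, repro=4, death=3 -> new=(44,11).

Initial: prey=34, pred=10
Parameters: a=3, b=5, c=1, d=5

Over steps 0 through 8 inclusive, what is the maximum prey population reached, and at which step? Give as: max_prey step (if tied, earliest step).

Answer: 59 8

Derivation:
Step 1: prey: 34+10-17=27; pred: 10+3-5=8
Step 2: prey: 27+8-10=25; pred: 8+2-4=6
Step 3: prey: 25+7-7=25; pred: 6+1-3=4
Step 4: prey: 25+7-5=27; pred: 4+1-2=3
Step 5: prey: 27+8-4=31; pred: 3+0-1=2
Step 6: prey: 31+9-3=37; pred: 2+0-1=1
Step 7: prey: 37+11-1=47; pred: 1+0-0=1
Step 8: prey: 47+14-2=59; pred: 1+0-0=1
Max prey = 59 at step 8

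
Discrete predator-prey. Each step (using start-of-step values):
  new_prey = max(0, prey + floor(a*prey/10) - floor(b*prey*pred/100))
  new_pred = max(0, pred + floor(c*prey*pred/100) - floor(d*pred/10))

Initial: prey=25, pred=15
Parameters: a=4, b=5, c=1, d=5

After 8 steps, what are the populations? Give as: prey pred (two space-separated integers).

Answer: 58 1

Derivation:
Step 1: prey: 25+10-18=17; pred: 15+3-7=11
Step 2: prey: 17+6-9=14; pred: 11+1-5=7
Step 3: prey: 14+5-4=15; pred: 7+0-3=4
Step 4: prey: 15+6-3=18; pred: 4+0-2=2
Step 5: prey: 18+7-1=24; pred: 2+0-1=1
Step 6: prey: 24+9-1=32; pred: 1+0-0=1
Step 7: prey: 32+12-1=43; pred: 1+0-0=1
Step 8: prey: 43+17-2=58; pred: 1+0-0=1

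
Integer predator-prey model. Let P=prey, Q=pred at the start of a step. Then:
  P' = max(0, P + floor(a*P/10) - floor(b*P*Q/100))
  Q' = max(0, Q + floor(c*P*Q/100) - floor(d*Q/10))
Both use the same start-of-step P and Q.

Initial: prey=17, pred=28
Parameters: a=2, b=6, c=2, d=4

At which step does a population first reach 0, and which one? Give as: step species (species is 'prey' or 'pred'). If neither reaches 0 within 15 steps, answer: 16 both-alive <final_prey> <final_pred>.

Step 1: prey: 17+3-28=0; pred: 28+9-11=26
First extinction: prey at step 1

Answer: 1 prey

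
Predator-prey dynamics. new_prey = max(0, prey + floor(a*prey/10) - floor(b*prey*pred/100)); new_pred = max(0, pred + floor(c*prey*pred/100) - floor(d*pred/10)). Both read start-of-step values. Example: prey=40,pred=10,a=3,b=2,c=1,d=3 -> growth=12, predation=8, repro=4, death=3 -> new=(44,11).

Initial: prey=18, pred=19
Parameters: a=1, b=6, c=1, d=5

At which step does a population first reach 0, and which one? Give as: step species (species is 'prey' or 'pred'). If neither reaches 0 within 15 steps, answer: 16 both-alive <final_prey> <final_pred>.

Answer: 1 prey

Derivation:
Step 1: prey: 18+1-20=0; pred: 19+3-9=13
First extinction: prey at step 1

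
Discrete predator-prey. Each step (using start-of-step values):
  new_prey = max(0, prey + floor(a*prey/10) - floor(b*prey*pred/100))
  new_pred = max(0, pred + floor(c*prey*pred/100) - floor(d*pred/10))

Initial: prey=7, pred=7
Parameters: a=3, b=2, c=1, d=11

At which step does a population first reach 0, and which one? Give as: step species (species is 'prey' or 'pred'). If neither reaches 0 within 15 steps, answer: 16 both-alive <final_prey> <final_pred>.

Step 1: prey: 7+2-0=9; pred: 7+0-7=0
First extinction: pred at step 1

Answer: 1 pred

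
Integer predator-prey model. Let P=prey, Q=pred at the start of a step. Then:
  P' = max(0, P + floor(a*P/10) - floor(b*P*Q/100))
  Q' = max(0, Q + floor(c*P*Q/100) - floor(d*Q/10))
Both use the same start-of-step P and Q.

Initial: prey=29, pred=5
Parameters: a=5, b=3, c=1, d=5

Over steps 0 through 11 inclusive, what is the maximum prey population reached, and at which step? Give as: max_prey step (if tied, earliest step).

Answer: 226 7

Derivation:
Step 1: prey: 29+14-4=39; pred: 5+1-2=4
Step 2: prey: 39+19-4=54; pred: 4+1-2=3
Step 3: prey: 54+27-4=77; pred: 3+1-1=3
Step 4: prey: 77+38-6=109; pred: 3+2-1=4
Step 5: prey: 109+54-13=150; pred: 4+4-2=6
Step 6: prey: 150+75-27=198; pred: 6+9-3=12
Step 7: prey: 198+99-71=226; pred: 12+23-6=29
Step 8: prey: 226+113-196=143; pred: 29+65-14=80
Step 9: prey: 143+71-343=0; pred: 80+114-40=154
Step 10: prey: 0+0-0=0; pred: 154+0-77=77
Step 11: prey: 0+0-0=0; pred: 77+0-38=39
Max prey = 226 at step 7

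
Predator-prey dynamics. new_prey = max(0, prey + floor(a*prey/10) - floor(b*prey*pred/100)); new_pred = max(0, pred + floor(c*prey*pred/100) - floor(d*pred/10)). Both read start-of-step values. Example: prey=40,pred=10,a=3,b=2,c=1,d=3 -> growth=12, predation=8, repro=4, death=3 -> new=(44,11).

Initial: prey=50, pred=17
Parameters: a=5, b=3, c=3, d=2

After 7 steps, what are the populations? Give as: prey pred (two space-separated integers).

Answer: 0 49

Derivation:
Step 1: prey: 50+25-25=50; pred: 17+25-3=39
Step 2: prey: 50+25-58=17; pred: 39+58-7=90
Step 3: prey: 17+8-45=0; pred: 90+45-18=117
Step 4: prey: 0+0-0=0; pred: 117+0-23=94
Step 5: prey: 0+0-0=0; pred: 94+0-18=76
Step 6: prey: 0+0-0=0; pred: 76+0-15=61
Step 7: prey: 0+0-0=0; pred: 61+0-12=49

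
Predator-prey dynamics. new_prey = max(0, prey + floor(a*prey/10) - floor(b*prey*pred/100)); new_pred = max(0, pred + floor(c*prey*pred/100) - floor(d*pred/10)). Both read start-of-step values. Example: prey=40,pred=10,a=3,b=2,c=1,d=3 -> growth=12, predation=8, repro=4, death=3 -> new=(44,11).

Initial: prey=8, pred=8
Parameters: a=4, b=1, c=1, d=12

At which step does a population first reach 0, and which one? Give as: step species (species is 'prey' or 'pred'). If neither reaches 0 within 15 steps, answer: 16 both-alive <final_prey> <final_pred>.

Step 1: prey: 8+3-0=11; pred: 8+0-9=0
First extinction: pred at step 1

Answer: 1 pred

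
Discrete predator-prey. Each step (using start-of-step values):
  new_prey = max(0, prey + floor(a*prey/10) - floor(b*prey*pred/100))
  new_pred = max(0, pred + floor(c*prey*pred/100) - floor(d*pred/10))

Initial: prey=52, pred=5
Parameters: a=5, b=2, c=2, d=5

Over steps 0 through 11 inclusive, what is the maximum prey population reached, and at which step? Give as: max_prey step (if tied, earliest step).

Answer: 118 3

Derivation:
Step 1: prey: 52+26-5=73; pred: 5+5-2=8
Step 2: prey: 73+36-11=98; pred: 8+11-4=15
Step 3: prey: 98+49-29=118; pred: 15+29-7=37
Step 4: prey: 118+59-87=90; pred: 37+87-18=106
Step 5: prey: 90+45-190=0; pred: 106+190-53=243
Step 6: prey: 0+0-0=0; pred: 243+0-121=122
Step 7: prey: 0+0-0=0; pred: 122+0-61=61
Step 8: prey: 0+0-0=0; pred: 61+0-30=31
Step 9: prey: 0+0-0=0; pred: 31+0-15=16
Step 10: prey: 0+0-0=0; pred: 16+0-8=8
Step 11: prey: 0+0-0=0; pred: 8+0-4=4
Max prey = 118 at step 3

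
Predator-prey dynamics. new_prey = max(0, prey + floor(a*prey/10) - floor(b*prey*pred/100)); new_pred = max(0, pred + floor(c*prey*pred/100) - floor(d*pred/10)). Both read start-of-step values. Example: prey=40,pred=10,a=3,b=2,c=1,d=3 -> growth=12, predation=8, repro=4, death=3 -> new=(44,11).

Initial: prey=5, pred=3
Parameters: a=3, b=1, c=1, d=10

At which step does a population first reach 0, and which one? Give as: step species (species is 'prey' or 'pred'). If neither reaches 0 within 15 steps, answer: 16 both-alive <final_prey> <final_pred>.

Answer: 1 pred

Derivation:
Step 1: prey: 5+1-0=6; pred: 3+0-3=0
First extinction: pred at step 1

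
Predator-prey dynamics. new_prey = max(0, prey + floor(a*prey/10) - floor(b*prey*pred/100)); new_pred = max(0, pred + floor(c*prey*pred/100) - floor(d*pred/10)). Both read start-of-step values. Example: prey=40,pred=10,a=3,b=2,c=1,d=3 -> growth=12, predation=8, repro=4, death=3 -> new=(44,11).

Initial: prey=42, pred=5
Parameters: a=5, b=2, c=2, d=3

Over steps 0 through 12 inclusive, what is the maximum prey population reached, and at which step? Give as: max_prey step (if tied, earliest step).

Step 1: prey: 42+21-4=59; pred: 5+4-1=8
Step 2: prey: 59+29-9=79; pred: 8+9-2=15
Step 3: prey: 79+39-23=95; pred: 15+23-4=34
Step 4: prey: 95+47-64=78; pred: 34+64-10=88
Step 5: prey: 78+39-137=0; pred: 88+137-26=199
Step 6: prey: 0+0-0=0; pred: 199+0-59=140
Step 7: prey: 0+0-0=0; pred: 140+0-42=98
Step 8: prey: 0+0-0=0; pred: 98+0-29=69
Step 9: prey: 0+0-0=0; pred: 69+0-20=49
Step 10: prey: 0+0-0=0; pred: 49+0-14=35
Step 11: prey: 0+0-0=0; pred: 35+0-10=25
Step 12: prey: 0+0-0=0; pred: 25+0-7=18
Max prey = 95 at step 3

Answer: 95 3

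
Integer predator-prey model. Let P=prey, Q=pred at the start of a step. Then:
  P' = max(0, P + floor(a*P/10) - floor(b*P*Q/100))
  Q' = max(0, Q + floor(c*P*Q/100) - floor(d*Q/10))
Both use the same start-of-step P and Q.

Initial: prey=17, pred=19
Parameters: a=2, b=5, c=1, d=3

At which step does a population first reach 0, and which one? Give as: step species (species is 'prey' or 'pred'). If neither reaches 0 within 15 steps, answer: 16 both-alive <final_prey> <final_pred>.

Step 1: prey: 17+3-16=4; pred: 19+3-5=17
Step 2: prey: 4+0-3=1; pred: 17+0-5=12
Step 3: prey: 1+0-0=1; pred: 12+0-3=9
Step 4: prey: 1+0-0=1; pred: 9+0-2=7
Step 5: prey: 1+0-0=1; pred: 7+0-2=5
Step 6: prey: 1+0-0=1; pred: 5+0-1=4
Step 7: prey: 1+0-0=1; pred: 4+0-1=3
Step 8: prey: 1+0-0=1; pred: 3+0-0=3
Steps 9-15: state stable at prey=1, pred=3 (no change)
No extinction within 15 steps

Answer: 16 both-alive 1 3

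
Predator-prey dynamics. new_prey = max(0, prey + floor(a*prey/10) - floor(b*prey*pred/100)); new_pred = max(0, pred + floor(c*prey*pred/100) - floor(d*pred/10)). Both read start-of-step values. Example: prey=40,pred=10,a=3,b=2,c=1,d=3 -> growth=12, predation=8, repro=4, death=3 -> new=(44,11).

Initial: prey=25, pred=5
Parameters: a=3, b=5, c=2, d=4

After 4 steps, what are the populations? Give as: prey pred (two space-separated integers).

Step 1: prey: 25+7-6=26; pred: 5+2-2=5
Step 2: prey: 26+7-6=27; pred: 5+2-2=5
Step 3: prey: 27+8-6=29; pred: 5+2-2=5
Step 4: prey: 29+8-7=30; pred: 5+2-2=5

Answer: 30 5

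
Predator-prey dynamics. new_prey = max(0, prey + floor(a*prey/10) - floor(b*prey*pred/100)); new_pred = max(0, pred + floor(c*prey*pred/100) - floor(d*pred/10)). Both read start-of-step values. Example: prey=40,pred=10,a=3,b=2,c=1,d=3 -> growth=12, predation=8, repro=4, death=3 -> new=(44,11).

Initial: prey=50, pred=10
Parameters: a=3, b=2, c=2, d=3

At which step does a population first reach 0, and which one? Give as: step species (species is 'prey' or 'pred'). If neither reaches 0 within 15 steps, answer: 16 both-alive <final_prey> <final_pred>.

Answer: 5 prey

Derivation:
Step 1: prey: 50+15-10=55; pred: 10+10-3=17
Step 2: prey: 55+16-18=53; pred: 17+18-5=30
Step 3: prey: 53+15-31=37; pred: 30+31-9=52
Step 4: prey: 37+11-38=10; pred: 52+38-15=75
Step 5: prey: 10+3-15=0; pred: 75+15-22=68
First extinction: prey at step 5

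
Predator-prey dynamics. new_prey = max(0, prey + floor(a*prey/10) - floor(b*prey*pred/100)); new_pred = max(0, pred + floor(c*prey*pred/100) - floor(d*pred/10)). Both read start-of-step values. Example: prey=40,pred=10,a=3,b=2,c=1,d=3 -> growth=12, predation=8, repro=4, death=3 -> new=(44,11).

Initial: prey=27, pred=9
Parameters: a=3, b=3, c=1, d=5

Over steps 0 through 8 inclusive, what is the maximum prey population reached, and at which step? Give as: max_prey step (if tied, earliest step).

Step 1: prey: 27+8-7=28; pred: 9+2-4=7
Step 2: prey: 28+8-5=31; pred: 7+1-3=5
Step 3: prey: 31+9-4=36; pred: 5+1-2=4
Step 4: prey: 36+10-4=42; pred: 4+1-2=3
Step 5: prey: 42+12-3=51; pred: 3+1-1=3
Step 6: prey: 51+15-4=62; pred: 3+1-1=3
Step 7: prey: 62+18-5=75; pred: 3+1-1=3
Step 8: prey: 75+22-6=91; pred: 3+2-1=4
Max prey = 91 at step 8

Answer: 91 8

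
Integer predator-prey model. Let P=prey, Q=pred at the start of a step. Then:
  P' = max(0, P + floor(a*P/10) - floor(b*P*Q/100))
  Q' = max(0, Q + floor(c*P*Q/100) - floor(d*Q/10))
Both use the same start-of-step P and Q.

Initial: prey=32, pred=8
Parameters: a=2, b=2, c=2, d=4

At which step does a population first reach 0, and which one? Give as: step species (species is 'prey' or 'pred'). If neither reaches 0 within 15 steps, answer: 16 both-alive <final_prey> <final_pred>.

Step 1: prey: 32+6-5=33; pred: 8+5-3=10
Step 2: prey: 33+6-6=33; pred: 10+6-4=12
Step 3: prey: 33+6-7=32; pred: 12+7-4=15
Step 4: prey: 32+6-9=29; pred: 15+9-6=18
Step 5: prey: 29+5-10=24; pred: 18+10-7=21
Step 6: prey: 24+4-10=18; pred: 21+10-8=23
Step 7: prey: 18+3-8=13; pred: 23+8-9=22
Step 8: prey: 13+2-5=10; pred: 22+5-8=19
Step 9: prey: 10+2-3=9; pred: 19+3-7=15
Step 10: prey: 9+1-2=8; pred: 15+2-6=11
Step 11: prey: 8+1-1=8; pred: 11+1-4=8
Step 12: prey: 8+1-1=8; pred: 8+1-3=6
Step 13: prey: 8+1-0=9; pred: 6+0-2=4
Step 14: prey: 9+1-0=10; pred: 4+0-1=3
Step 15: prey: 10+2-0=12; pred: 3+0-1=2
No extinction within 15 steps

Answer: 16 both-alive 12 2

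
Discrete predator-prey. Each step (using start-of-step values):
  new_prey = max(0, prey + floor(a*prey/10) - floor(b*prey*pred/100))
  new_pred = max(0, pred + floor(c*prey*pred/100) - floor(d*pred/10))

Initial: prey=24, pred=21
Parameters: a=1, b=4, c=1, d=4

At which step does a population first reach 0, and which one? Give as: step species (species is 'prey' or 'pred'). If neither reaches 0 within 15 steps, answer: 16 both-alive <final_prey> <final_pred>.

Step 1: prey: 24+2-20=6; pred: 21+5-8=18
Step 2: prey: 6+0-4=2; pred: 18+1-7=12
Step 3: prey: 2+0-0=2; pred: 12+0-4=8
Step 4: prey: 2+0-0=2; pred: 8+0-3=5
Step 5: prey: 2+0-0=2; pred: 5+0-2=3
Step 6: prey: 2+0-0=2; pred: 3+0-1=2
Step 7: prey: 2+0-0=2; pred: 2+0-0=2
Steps 8-15: state stable at prey=2, pred=2 (no change)
No extinction within 15 steps

Answer: 16 both-alive 2 2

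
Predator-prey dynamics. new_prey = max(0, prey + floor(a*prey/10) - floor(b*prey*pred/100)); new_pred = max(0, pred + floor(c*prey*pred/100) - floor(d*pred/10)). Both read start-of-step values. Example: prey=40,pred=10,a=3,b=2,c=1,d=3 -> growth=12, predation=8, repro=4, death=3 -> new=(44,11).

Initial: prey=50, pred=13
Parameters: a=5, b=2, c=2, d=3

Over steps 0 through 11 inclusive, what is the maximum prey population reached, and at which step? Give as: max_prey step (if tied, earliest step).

Answer: 65 2

Derivation:
Step 1: prey: 50+25-13=62; pred: 13+13-3=23
Step 2: prey: 62+31-28=65; pred: 23+28-6=45
Step 3: prey: 65+32-58=39; pred: 45+58-13=90
Step 4: prey: 39+19-70=0; pred: 90+70-27=133
Step 5: prey: 0+0-0=0; pred: 133+0-39=94
Step 6: prey: 0+0-0=0; pred: 94+0-28=66
Step 7: prey: 0+0-0=0; pred: 66+0-19=47
Step 8: prey: 0+0-0=0; pred: 47+0-14=33
Step 9: prey: 0+0-0=0; pred: 33+0-9=24
Step 10: prey: 0+0-0=0; pred: 24+0-7=17
Step 11: prey: 0+0-0=0; pred: 17+0-5=12
Max prey = 65 at step 2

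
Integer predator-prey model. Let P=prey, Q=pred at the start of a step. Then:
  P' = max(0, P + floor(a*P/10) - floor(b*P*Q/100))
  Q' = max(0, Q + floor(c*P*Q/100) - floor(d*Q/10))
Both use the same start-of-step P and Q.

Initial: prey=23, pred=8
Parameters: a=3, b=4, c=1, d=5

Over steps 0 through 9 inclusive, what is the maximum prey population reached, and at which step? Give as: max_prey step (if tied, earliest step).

Step 1: prey: 23+6-7=22; pred: 8+1-4=5
Step 2: prey: 22+6-4=24; pred: 5+1-2=4
Step 3: prey: 24+7-3=28; pred: 4+0-2=2
Step 4: prey: 28+8-2=34; pred: 2+0-1=1
Step 5: prey: 34+10-1=43; pred: 1+0-0=1
Step 6: prey: 43+12-1=54; pred: 1+0-0=1
Step 7: prey: 54+16-2=68; pred: 1+0-0=1
Step 8: prey: 68+20-2=86; pred: 1+0-0=1
Step 9: prey: 86+25-3=108; pred: 1+0-0=1
Max prey = 108 at step 9

Answer: 108 9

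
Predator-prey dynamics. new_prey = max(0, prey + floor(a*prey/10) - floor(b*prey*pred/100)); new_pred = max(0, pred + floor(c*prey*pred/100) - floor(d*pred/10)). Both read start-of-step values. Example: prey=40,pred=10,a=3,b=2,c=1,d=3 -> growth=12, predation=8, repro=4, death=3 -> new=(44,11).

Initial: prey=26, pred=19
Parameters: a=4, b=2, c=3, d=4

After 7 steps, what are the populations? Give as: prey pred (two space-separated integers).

Answer: 1 16

Derivation:
Step 1: prey: 26+10-9=27; pred: 19+14-7=26
Step 2: prey: 27+10-14=23; pred: 26+21-10=37
Step 3: prey: 23+9-17=15; pred: 37+25-14=48
Step 4: prey: 15+6-14=7; pred: 48+21-19=50
Step 5: prey: 7+2-7=2; pred: 50+10-20=40
Step 6: prey: 2+0-1=1; pred: 40+2-16=26
Step 7: prey: 1+0-0=1; pred: 26+0-10=16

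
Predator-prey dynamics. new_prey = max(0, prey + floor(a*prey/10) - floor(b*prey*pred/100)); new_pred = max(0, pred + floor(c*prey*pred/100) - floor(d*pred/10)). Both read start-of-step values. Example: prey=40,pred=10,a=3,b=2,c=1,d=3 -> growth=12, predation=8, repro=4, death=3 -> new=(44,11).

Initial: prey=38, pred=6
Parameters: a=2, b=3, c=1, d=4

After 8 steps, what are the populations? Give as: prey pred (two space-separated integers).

Answer: 39 6

Derivation:
Step 1: prey: 38+7-6=39; pred: 6+2-2=6
Step 2: prey: 39+7-7=39; pred: 6+2-2=6
Step 3: prey: 39+7-7=39; pred: 6+2-2=6
Step 4: prey: 39+7-7=39; pred: 6+2-2=6
Step 5: prey: 39+7-7=39; pred: 6+2-2=6
Step 6: prey: 39+7-7=39; pred: 6+2-2=6
Step 7: prey: 39+7-7=39; pred: 6+2-2=6
Step 8: prey: 39+7-7=39; pred: 6+2-2=6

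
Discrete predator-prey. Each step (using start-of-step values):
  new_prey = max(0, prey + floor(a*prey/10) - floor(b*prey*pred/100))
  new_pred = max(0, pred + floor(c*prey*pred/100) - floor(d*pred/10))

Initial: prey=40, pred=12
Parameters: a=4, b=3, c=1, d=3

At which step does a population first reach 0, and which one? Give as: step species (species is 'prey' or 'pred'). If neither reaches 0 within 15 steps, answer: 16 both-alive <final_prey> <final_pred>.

Step 1: prey: 40+16-14=42; pred: 12+4-3=13
Step 2: prey: 42+16-16=42; pred: 13+5-3=15
Step 3: prey: 42+16-18=40; pred: 15+6-4=17
Step 4: prey: 40+16-20=36; pred: 17+6-5=18
Step 5: prey: 36+14-19=31; pred: 18+6-5=19
Step 6: prey: 31+12-17=26; pred: 19+5-5=19
Step 7: prey: 26+10-14=22; pred: 19+4-5=18
Step 8: prey: 22+8-11=19; pred: 18+3-5=16
Step 9: prey: 19+7-9=17; pred: 16+3-4=15
Step 10: prey: 17+6-7=16; pred: 15+2-4=13
Step 11: prey: 16+6-6=16; pred: 13+2-3=12
Step 12: prey: 16+6-5=17; pred: 12+1-3=10
Step 13: prey: 17+6-5=18; pred: 10+1-3=8
Step 14: prey: 18+7-4=21; pred: 8+1-2=7
Step 15: prey: 21+8-4=25; pred: 7+1-2=6
No extinction within 15 steps

Answer: 16 both-alive 25 6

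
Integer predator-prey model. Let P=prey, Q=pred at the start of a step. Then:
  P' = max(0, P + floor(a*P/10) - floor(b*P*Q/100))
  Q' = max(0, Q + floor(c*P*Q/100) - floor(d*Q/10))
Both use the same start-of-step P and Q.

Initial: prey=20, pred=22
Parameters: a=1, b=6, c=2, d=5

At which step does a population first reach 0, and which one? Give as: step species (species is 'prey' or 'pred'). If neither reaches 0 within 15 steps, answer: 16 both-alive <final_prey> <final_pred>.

Answer: 1 prey

Derivation:
Step 1: prey: 20+2-26=0; pred: 22+8-11=19
First extinction: prey at step 1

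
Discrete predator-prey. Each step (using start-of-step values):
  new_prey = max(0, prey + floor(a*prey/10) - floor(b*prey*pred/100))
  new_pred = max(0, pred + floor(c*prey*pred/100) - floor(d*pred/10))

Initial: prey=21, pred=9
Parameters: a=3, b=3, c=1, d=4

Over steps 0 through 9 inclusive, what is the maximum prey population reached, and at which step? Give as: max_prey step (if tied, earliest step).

Answer: 70 9

Derivation:
Step 1: prey: 21+6-5=22; pred: 9+1-3=7
Step 2: prey: 22+6-4=24; pred: 7+1-2=6
Step 3: prey: 24+7-4=27; pred: 6+1-2=5
Step 4: prey: 27+8-4=31; pred: 5+1-2=4
Step 5: prey: 31+9-3=37; pred: 4+1-1=4
Step 6: prey: 37+11-4=44; pred: 4+1-1=4
Step 7: prey: 44+13-5=52; pred: 4+1-1=4
Step 8: prey: 52+15-6=61; pred: 4+2-1=5
Step 9: prey: 61+18-9=70; pred: 5+3-2=6
Max prey = 70 at step 9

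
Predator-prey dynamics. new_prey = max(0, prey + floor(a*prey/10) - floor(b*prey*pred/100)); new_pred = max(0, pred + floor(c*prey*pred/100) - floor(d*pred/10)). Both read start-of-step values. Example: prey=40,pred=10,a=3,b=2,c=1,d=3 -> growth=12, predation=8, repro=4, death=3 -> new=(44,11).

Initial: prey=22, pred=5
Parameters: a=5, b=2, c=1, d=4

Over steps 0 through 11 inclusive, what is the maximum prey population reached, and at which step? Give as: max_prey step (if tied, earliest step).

Answer: 211 7

Derivation:
Step 1: prey: 22+11-2=31; pred: 5+1-2=4
Step 2: prey: 31+15-2=44; pred: 4+1-1=4
Step 3: prey: 44+22-3=63; pred: 4+1-1=4
Step 4: prey: 63+31-5=89; pred: 4+2-1=5
Step 5: prey: 89+44-8=125; pred: 5+4-2=7
Step 6: prey: 125+62-17=170; pred: 7+8-2=13
Step 7: prey: 170+85-44=211; pred: 13+22-5=30
Step 8: prey: 211+105-126=190; pred: 30+63-12=81
Step 9: prey: 190+95-307=0; pred: 81+153-32=202
Step 10: prey: 0+0-0=0; pred: 202+0-80=122
Step 11: prey: 0+0-0=0; pred: 122+0-48=74
Max prey = 211 at step 7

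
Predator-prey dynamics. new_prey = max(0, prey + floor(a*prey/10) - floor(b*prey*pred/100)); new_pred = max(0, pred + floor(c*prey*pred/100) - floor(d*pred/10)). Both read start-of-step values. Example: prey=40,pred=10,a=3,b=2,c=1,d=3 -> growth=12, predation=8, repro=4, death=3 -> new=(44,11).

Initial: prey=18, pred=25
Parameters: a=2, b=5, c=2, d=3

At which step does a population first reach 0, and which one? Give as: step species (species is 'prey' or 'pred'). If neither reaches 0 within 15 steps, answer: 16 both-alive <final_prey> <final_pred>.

Step 1: prey: 18+3-22=0; pred: 25+9-7=27
First extinction: prey at step 1

Answer: 1 prey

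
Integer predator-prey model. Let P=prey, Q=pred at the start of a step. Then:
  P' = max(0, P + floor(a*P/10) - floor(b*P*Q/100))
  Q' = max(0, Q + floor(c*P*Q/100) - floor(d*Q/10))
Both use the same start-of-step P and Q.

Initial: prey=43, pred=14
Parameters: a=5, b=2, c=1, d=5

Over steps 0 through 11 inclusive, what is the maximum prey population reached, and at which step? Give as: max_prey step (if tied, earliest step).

Answer: 107 5

Derivation:
Step 1: prey: 43+21-12=52; pred: 14+6-7=13
Step 2: prey: 52+26-13=65; pred: 13+6-6=13
Step 3: prey: 65+32-16=81; pred: 13+8-6=15
Step 4: prey: 81+40-24=97; pred: 15+12-7=20
Step 5: prey: 97+48-38=107; pred: 20+19-10=29
Step 6: prey: 107+53-62=98; pred: 29+31-14=46
Step 7: prey: 98+49-90=57; pred: 46+45-23=68
Step 8: prey: 57+28-77=8; pred: 68+38-34=72
Step 9: prey: 8+4-11=1; pred: 72+5-36=41
Step 10: prey: 1+0-0=1; pred: 41+0-20=21
Step 11: prey: 1+0-0=1; pred: 21+0-10=11
Max prey = 107 at step 5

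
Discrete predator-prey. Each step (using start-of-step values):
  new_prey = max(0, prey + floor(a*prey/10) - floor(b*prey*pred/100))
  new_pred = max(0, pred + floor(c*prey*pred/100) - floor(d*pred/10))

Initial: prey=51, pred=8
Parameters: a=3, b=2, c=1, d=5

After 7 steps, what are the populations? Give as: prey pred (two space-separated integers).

Step 1: prey: 51+15-8=58; pred: 8+4-4=8
Step 2: prey: 58+17-9=66; pred: 8+4-4=8
Step 3: prey: 66+19-10=75; pred: 8+5-4=9
Step 4: prey: 75+22-13=84; pred: 9+6-4=11
Step 5: prey: 84+25-18=91; pred: 11+9-5=15
Step 6: prey: 91+27-27=91; pred: 15+13-7=21
Step 7: prey: 91+27-38=80; pred: 21+19-10=30

Answer: 80 30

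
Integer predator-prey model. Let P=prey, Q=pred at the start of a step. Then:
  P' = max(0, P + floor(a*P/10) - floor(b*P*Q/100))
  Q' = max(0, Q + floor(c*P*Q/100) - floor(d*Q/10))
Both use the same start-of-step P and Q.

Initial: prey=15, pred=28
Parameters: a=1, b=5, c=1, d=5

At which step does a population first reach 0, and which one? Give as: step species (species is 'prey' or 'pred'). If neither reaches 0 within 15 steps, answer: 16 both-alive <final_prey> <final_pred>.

Answer: 1 prey

Derivation:
Step 1: prey: 15+1-21=0; pred: 28+4-14=18
First extinction: prey at step 1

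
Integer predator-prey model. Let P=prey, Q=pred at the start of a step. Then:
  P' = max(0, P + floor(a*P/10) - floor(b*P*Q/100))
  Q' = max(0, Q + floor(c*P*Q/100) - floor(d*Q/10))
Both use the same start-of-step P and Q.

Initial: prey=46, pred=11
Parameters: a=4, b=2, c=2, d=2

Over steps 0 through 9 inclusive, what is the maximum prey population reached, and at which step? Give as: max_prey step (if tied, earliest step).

Step 1: prey: 46+18-10=54; pred: 11+10-2=19
Step 2: prey: 54+21-20=55; pred: 19+20-3=36
Step 3: prey: 55+22-39=38; pred: 36+39-7=68
Step 4: prey: 38+15-51=2; pred: 68+51-13=106
Step 5: prey: 2+0-4=0; pred: 106+4-21=89
Step 6: prey: 0+0-0=0; pred: 89+0-17=72
Step 7: prey: 0+0-0=0; pred: 72+0-14=58
Step 8: prey: 0+0-0=0; pred: 58+0-11=47
Step 9: prey: 0+0-0=0; pred: 47+0-9=38
Max prey = 55 at step 2

Answer: 55 2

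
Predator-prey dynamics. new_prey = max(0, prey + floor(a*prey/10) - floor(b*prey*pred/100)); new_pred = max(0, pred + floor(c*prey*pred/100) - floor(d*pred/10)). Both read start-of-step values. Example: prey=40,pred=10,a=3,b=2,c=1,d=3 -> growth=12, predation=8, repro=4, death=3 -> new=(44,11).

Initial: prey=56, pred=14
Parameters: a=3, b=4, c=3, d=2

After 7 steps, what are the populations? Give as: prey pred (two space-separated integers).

Answer: 0 24

Derivation:
Step 1: prey: 56+16-31=41; pred: 14+23-2=35
Step 2: prey: 41+12-57=0; pred: 35+43-7=71
Step 3: prey: 0+0-0=0; pred: 71+0-14=57
Step 4: prey: 0+0-0=0; pred: 57+0-11=46
Step 5: prey: 0+0-0=0; pred: 46+0-9=37
Step 6: prey: 0+0-0=0; pred: 37+0-7=30
Step 7: prey: 0+0-0=0; pred: 30+0-6=24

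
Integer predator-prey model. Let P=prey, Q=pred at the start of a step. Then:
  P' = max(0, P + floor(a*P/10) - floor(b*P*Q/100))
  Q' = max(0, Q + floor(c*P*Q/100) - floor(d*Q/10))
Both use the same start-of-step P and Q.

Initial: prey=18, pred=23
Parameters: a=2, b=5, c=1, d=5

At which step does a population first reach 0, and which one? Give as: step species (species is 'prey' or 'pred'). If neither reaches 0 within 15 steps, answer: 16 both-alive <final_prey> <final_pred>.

Answer: 16 both-alive 1 1

Derivation:
Step 1: prey: 18+3-20=1; pred: 23+4-11=16
Step 2: prey: 1+0-0=1; pred: 16+0-8=8
Step 3: prey: 1+0-0=1; pred: 8+0-4=4
Step 4: prey: 1+0-0=1; pred: 4+0-2=2
Step 5: prey: 1+0-0=1; pred: 2+0-1=1
Step 6: prey: 1+0-0=1; pred: 1+0-0=1
Steps 7-15: state stable at prey=1, pred=1 (no change)
No extinction within 15 steps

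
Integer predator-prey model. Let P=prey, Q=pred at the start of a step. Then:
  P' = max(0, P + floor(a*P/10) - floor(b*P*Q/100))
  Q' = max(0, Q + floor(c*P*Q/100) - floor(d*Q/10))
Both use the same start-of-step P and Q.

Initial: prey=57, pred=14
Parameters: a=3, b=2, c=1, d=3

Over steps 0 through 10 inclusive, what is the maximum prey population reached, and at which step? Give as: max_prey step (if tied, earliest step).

Step 1: prey: 57+17-15=59; pred: 14+7-4=17
Step 2: prey: 59+17-20=56; pred: 17+10-5=22
Step 3: prey: 56+16-24=48; pred: 22+12-6=28
Step 4: prey: 48+14-26=36; pred: 28+13-8=33
Step 5: prey: 36+10-23=23; pred: 33+11-9=35
Step 6: prey: 23+6-16=13; pred: 35+8-10=33
Step 7: prey: 13+3-8=8; pred: 33+4-9=28
Step 8: prey: 8+2-4=6; pred: 28+2-8=22
Step 9: prey: 6+1-2=5; pred: 22+1-6=17
Step 10: prey: 5+1-1=5; pred: 17+0-5=12
Max prey = 59 at step 1

Answer: 59 1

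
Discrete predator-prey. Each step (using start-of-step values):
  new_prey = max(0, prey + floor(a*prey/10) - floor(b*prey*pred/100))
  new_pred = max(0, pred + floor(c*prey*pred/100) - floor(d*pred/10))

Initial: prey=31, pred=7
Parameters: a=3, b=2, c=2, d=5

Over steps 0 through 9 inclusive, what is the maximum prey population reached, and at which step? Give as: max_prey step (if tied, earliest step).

Step 1: prey: 31+9-4=36; pred: 7+4-3=8
Step 2: prey: 36+10-5=41; pred: 8+5-4=9
Step 3: prey: 41+12-7=46; pred: 9+7-4=12
Step 4: prey: 46+13-11=48; pred: 12+11-6=17
Step 5: prey: 48+14-16=46; pred: 17+16-8=25
Step 6: prey: 46+13-23=36; pred: 25+23-12=36
Step 7: prey: 36+10-25=21; pred: 36+25-18=43
Step 8: prey: 21+6-18=9; pred: 43+18-21=40
Step 9: prey: 9+2-7=4; pred: 40+7-20=27
Max prey = 48 at step 4

Answer: 48 4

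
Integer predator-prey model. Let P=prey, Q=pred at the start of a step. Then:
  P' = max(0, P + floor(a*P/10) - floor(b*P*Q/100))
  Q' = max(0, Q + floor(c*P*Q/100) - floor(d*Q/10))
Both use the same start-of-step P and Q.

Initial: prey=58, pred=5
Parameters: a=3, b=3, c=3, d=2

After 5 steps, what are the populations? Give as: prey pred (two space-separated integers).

Step 1: prey: 58+17-8=67; pred: 5+8-1=12
Step 2: prey: 67+20-24=63; pred: 12+24-2=34
Step 3: prey: 63+18-64=17; pred: 34+64-6=92
Step 4: prey: 17+5-46=0; pred: 92+46-18=120
Step 5: prey: 0+0-0=0; pred: 120+0-24=96

Answer: 0 96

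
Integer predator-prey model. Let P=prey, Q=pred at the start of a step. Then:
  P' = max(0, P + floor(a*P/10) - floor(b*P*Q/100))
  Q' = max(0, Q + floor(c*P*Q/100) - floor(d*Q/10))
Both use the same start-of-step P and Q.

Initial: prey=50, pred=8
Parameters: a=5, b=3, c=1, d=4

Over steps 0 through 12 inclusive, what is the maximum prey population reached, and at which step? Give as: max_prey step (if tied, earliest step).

Step 1: prey: 50+25-12=63; pred: 8+4-3=9
Step 2: prey: 63+31-17=77; pred: 9+5-3=11
Step 3: prey: 77+38-25=90; pred: 11+8-4=15
Step 4: prey: 90+45-40=95; pred: 15+13-6=22
Step 5: prey: 95+47-62=80; pred: 22+20-8=34
Step 6: prey: 80+40-81=39; pred: 34+27-13=48
Step 7: prey: 39+19-56=2; pred: 48+18-19=47
Step 8: prey: 2+1-2=1; pred: 47+0-18=29
Step 9: prey: 1+0-0=1; pred: 29+0-11=18
Step 10: prey: 1+0-0=1; pred: 18+0-7=11
Step 11: prey: 1+0-0=1; pred: 11+0-4=7
Step 12: prey: 1+0-0=1; pred: 7+0-2=5
Max prey = 95 at step 4

Answer: 95 4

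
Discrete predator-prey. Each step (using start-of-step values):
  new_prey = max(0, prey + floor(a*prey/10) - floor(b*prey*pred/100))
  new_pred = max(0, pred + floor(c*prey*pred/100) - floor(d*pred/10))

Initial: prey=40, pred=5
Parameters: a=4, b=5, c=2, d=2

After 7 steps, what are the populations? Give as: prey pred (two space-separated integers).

Step 1: prey: 40+16-10=46; pred: 5+4-1=8
Step 2: prey: 46+18-18=46; pred: 8+7-1=14
Step 3: prey: 46+18-32=32; pred: 14+12-2=24
Step 4: prey: 32+12-38=6; pred: 24+15-4=35
Step 5: prey: 6+2-10=0; pred: 35+4-7=32
Step 6: prey: 0+0-0=0; pred: 32+0-6=26
Step 7: prey: 0+0-0=0; pred: 26+0-5=21

Answer: 0 21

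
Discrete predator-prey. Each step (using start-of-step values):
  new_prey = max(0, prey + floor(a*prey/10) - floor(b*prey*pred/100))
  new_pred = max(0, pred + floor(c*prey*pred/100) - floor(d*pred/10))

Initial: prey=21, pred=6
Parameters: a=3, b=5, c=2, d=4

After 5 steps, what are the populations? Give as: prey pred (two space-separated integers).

Answer: 21 6

Derivation:
Step 1: prey: 21+6-6=21; pred: 6+2-2=6
Step 2: prey: 21+6-6=21; pred: 6+2-2=6
Step 3: prey: 21+6-6=21; pred: 6+2-2=6
Step 4: prey: 21+6-6=21; pred: 6+2-2=6
Step 5: prey: 21+6-6=21; pred: 6+2-2=6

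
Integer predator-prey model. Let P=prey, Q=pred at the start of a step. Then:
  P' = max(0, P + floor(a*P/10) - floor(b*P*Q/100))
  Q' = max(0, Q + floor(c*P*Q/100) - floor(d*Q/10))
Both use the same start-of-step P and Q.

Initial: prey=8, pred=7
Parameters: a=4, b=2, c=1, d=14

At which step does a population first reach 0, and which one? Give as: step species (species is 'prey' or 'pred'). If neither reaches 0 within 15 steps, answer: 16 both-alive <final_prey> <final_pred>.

Step 1: prey: 8+3-1=10; pred: 7+0-9=0
First extinction: pred at step 1

Answer: 1 pred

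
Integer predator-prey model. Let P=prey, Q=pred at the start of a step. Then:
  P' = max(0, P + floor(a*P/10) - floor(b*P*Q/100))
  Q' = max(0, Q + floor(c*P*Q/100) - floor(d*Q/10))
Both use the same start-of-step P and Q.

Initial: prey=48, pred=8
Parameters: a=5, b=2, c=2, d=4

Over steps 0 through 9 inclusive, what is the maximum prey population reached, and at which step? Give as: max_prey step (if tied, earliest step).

Answer: 86 3

Derivation:
Step 1: prey: 48+24-7=65; pred: 8+7-3=12
Step 2: prey: 65+32-15=82; pred: 12+15-4=23
Step 3: prey: 82+41-37=86; pred: 23+37-9=51
Step 4: prey: 86+43-87=42; pred: 51+87-20=118
Step 5: prey: 42+21-99=0; pred: 118+99-47=170
Step 6: prey: 0+0-0=0; pred: 170+0-68=102
Step 7: prey: 0+0-0=0; pred: 102+0-40=62
Step 8: prey: 0+0-0=0; pred: 62+0-24=38
Step 9: prey: 0+0-0=0; pred: 38+0-15=23
Max prey = 86 at step 3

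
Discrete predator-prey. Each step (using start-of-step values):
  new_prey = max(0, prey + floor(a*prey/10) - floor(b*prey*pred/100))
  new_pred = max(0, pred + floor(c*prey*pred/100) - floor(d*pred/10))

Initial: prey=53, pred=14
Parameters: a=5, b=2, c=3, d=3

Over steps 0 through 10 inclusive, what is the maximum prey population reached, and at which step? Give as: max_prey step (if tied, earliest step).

Answer: 65 1

Derivation:
Step 1: prey: 53+26-14=65; pred: 14+22-4=32
Step 2: prey: 65+32-41=56; pred: 32+62-9=85
Step 3: prey: 56+28-95=0; pred: 85+142-25=202
Step 4: prey: 0+0-0=0; pred: 202+0-60=142
Step 5: prey: 0+0-0=0; pred: 142+0-42=100
Step 6: prey: 0+0-0=0; pred: 100+0-30=70
Step 7: prey: 0+0-0=0; pred: 70+0-21=49
Step 8: prey: 0+0-0=0; pred: 49+0-14=35
Step 9: prey: 0+0-0=0; pred: 35+0-10=25
Step 10: prey: 0+0-0=0; pred: 25+0-7=18
Max prey = 65 at step 1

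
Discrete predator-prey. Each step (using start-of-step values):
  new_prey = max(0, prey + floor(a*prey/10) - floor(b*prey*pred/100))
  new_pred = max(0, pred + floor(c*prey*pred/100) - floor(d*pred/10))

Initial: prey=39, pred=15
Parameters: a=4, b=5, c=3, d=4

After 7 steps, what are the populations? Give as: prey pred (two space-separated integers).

Answer: 0 4

Derivation:
Step 1: prey: 39+15-29=25; pred: 15+17-6=26
Step 2: prey: 25+10-32=3; pred: 26+19-10=35
Step 3: prey: 3+1-5=0; pred: 35+3-14=24
Step 4: prey: 0+0-0=0; pred: 24+0-9=15
Step 5: prey: 0+0-0=0; pred: 15+0-6=9
Step 6: prey: 0+0-0=0; pred: 9+0-3=6
Step 7: prey: 0+0-0=0; pred: 6+0-2=4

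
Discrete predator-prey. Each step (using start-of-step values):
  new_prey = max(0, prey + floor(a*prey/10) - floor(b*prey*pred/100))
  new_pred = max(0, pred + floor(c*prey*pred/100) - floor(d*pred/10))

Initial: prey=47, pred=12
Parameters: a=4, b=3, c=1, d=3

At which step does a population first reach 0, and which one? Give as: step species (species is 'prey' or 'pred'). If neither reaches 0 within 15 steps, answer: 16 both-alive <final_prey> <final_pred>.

Answer: 16 both-alive 21 3

Derivation:
Step 1: prey: 47+18-16=49; pred: 12+5-3=14
Step 2: prey: 49+19-20=48; pred: 14+6-4=16
Step 3: prey: 48+19-23=44; pred: 16+7-4=19
Step 4: prey: 44+17-25=36; pred: 19+8-5=22
Step 5: prey: 36+14-23=27; pred: 22+7-6=23
Step 6: prey: 27+10-18=19; pred: 23+6-6=23
Step 7: prey: 19+7-13=13; pred: 23+4-6=21
Step 8: prey: 13+5-8=10; pred: 21+2-6=17
Step 9: prey: 10+4-5=9; pred: 17+1-5=13
Step 10: prey: 9+3-3=9; pred: 13+1-3=11
Step 11: prey: 9+3-2=10; pred: 11+0-3=8
Step 12: prey: 10+4-2=12; pred: 8+0-2=6
Step 13: prey: 12+4-2=14; pred: 6+0-1=5
Step 14: prey: 14+5-2=17; pred: 5+0-1=4
Step 15: prey: 17+6-2=21; pred: 4+0-1=3
No extinction within 15 steps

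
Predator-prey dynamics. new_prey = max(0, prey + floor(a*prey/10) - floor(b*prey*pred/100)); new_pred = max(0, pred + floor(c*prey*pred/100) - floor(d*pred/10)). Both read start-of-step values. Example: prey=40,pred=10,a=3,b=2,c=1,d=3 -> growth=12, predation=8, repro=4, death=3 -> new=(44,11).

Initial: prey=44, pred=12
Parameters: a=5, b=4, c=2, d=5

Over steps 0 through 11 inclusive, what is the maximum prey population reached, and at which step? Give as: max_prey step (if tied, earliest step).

Step 1: prey: 44+22-21=45; pred: 12+10-6=16
Step 2: prey: 45+22-28=39; pred: 16+14-8=22
Step 3: prey: 39+19-34=24; pred: 22+17-11=28
Step 4: prey: 24+12-26=10; pred: 28+13-14=27
Step 5: prey: 10+5-10=5; pred: 27+5-13=19
Step 6: prey: 5+2-3=4; pred: 19+1-9=11
Step 7: prey: 4+2-1=5; pred: 11+0-5=6
Step 8: prey: 5+2-1=6; pred: 6+0-3=3
Step 9: prey: 6+3-0=9; pred: 3+0-1=2
Step 10: prey: 9+4-0=13; pred: 2+0-1=1
Step 11: prey: 13+6-0=19; pred: 1+0-0=1
Max prey = 45 at step 1

Answer: 45 1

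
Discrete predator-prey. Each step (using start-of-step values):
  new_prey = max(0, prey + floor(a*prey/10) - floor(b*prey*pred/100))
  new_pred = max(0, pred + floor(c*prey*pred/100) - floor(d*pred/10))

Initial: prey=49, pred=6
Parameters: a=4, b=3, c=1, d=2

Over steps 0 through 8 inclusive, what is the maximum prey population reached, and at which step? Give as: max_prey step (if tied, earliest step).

Step 1: prey: 49+19-8=60; pred: 6+2-1=7
Step 2: prey: 60+24-12=72; pred: 7+4-1=10
Step 3: prey: 72+28-21=79; pred: 10+7-2=15
Step 4: prey: 79+31-35=75; pred: 15+11-3=23
Step 5: prey: 75+30-51=54; pred: 23+17-4=36
Step 6: prey: 54+21-58=17; pred: 36+19-7=48
Step 7: prey: 17+6-24=0; pred: 48+8-9=47
Step 8: prey: 0+0-0=0; pred: 47+0-9=38
Max prey = 79 at step 3

Answer: 79 3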